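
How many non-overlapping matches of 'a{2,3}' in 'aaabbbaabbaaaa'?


Pattern 'a{2,3}' matches between 2 and 3 consecutive a's (greedy).
String: 'aaabbbaabbaaaa'
Finding runs of a's and applying greedy matching:
  Run at pos 0: 'aaa' (length 3)
  Run at pos 6: 'aa' (length 2)
  Run at pos 10: 'aaaa' (length 4)
Matches: ['aaa', 'aa', 'aaa']
Count: 3

3


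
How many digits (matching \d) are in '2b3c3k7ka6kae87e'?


\d matches any digit 0-9.
Scanning '2b3c3k7ka6kae87e':
  pos 0: '2' -> DIGIT
  pos 2: '3' -> DIGIT
  pos 4: '3' -> DIGIT
  pos 6: '7' -> DIGIT
  pos 9: '6' -> DIGIT
  pos 13: '8' -> DIGIT
  pos 14: '7' -> DIGIT
Digits found: ['2', '3', '3', '7', '6', '8', '7']
Total: 7

7


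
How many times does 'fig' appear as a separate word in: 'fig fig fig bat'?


Scanning each word for exact match 'fig':
  Word 1: 'fig' -> MATCH
  Word 2: 'fig' -> MATCH
  Word 3: 'fig' -> MATCH
  Word 4: 'bat' -> no
Total matches: 3

3


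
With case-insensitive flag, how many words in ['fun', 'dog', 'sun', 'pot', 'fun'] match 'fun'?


Case-insensitive matching: compare each word's lowercase form to 'fun'.
  'fun' -> lower='fun' -> MATCH
  'dog' -> lower='dog' -> no
  'sun' -> lower='sun' -> no
  'pot' -> lower='pot' -> no
  'fun' -> lower='fun' -> MATCH
Matches: ['fun', 'fun']
Count: 2

2


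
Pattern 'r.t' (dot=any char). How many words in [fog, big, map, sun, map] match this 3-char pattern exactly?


Pattern 'r.t' means: starts with 'r', any single char, ends with 't'.
Checking each word (must be exactly 3 chars):
  'fog' (len=3): no
  'big' (len=3): no
  'map' (len=3): no
  'sun' (len=3): no
  'map' (len=3): no
Matching words: []
Total: 0

0


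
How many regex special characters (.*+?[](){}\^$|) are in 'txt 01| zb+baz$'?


Regex special characters are: . * + ? [ ] ( ) { } \ ^ $ |
Scanning 'txt 01| zb+baz$':
  pos 6: '|' -> SPECIAL
  pos 10: '+' -> SPECIAL
  pos 14: '$' -> SPECIAL
Special chars found: ['|', '+', '$']
Total: 3

3


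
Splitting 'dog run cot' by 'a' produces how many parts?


Splitting by 'a' breaks the string at each occurrence of the separator.
Text: 'dog run cot'
Parts after split:
  Part 1: 'dog run cot'
Total parts: 1

1


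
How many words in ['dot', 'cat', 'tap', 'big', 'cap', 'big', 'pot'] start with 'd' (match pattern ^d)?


Pattern ^d anchors to start of word. Check which words begin with 'd':
  'dot' -> MATCH (starts with 'd')
  'cat' -> no
  'tap' -> no
  'big' -> no
  'cap' -> no
  'big' -> no
  'pot' -> no
Matching words: ['dot']
Count: 1

1


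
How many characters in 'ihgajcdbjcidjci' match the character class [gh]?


Character class [gh] matches any of: {g, h}
Scanning string 'ihgajcdbjcidjci' character by character:
  pos 0: 'i' -> no
  pos 1: 'h' -> MATCH
  pos 2: 'g' -> MATCH
  pos 3: 'a' -> no
  pos 4: 'j' -> no
  pos 5: 'c' -> no
  pos 6: 'd' -> no
  pos 7: 'b' -> no
  pos 8: 'j' -> no
  pos 9: 'c' -> no
  pos 10: 'i' -> no
  pos 11: 'd' -> no
  pos 12: 'j' -> no
  pos 13: 'c' -> no
  pos 14: 'i' -> no
Total matches: 2

2


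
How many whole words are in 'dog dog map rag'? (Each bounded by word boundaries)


Word boundaries (\b) mark the start/end of each word.
Text: 'dog dog map rag'
Splitting by whitespace:
  Word 1: 'dog'
  Word 2: 'dog'
  Word 3: 'map'
  Word 4: 'rag'
Total whole words: 4

4


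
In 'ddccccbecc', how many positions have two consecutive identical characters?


Looking for consecutive identical characters in 'ddccccbecc':
  pos 0-1: 'd' vs 'd' -> MATCH ('dd')
  pos 1-2: 'd' vs 'c' -> different
  pos 2-3: 'c' vs 'c' -> MATCH ('cc')
  pos 3-4: 'c' vs 'c' -> MATCH ('cc')
  pos 4-5: 'c' vs 'c' -> MATCH ('cc')
  pos 5-6: 'c' vs 'b' -> different
  pos 6-7: 'b' vs 'e' -> different
  pos 7-8: 'e' vs 'c' -> different
  pos 8-9: 'c' vs 'c' -> MATCH ('cc')
Consecutive identical pairs: ['dd', 'cc', 'cc', 'cc', 'cc']
Count: 5

5


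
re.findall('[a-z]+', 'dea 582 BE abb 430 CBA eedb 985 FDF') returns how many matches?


Pattern '[a-z]+' finds one or more lowercase letters.
Text: 'dea 582 BE abb 430 CBA eedb 985 FDF'
Scanning for matches:
  Match 1: 'dea'
  Match 2: 'abb'
  Match 3: 'eedb'
Total matches: 3

3


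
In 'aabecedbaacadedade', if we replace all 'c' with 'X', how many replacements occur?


re.sub('c', 'X', text) replaces every occurrence of 'c' with 'X'.
Text: 'aabecedbaacadedade'
Scanning for 'c':
  pos 4: 'c' -> replacement #1
  pos 10: 'c' -> replacement #2
Total replacements: 2

2


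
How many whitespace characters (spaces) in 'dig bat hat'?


\s matches whitespace characters (spaces, tabs, etc.).
Text: 'dig bat hat'
This text has 3 words separated by spaces.
Number of spaces = number of words - 1 = 3 - 1 = 2

2


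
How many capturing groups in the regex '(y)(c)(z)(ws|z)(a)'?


To count capturing groups, count each '(' that starts a group.
Pattern: '(y)(c)(z)(ws|z)(a)'
Walking through the pattern:
  Position 0: '(' -> group #1
  Position 3: '(' -> group #2
  Position 6: '(' -> group #3
  Position 9: '(' -> group #4
  Position 15: '(' -> group #5
Total capturing groups: 5

5


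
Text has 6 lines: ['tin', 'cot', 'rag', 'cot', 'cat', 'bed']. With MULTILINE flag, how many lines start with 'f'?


With MULTILINE flag, ^ matches the start of each line.
Lines: ['tin', 'cot', 'rag', 'cot', 'cat', 'bed']
Checking which lines start with 'f':
  Line 1: 'tin' -> no
  Line 2: 'cot' -> no
  Line 3: 'rag' -> no
  Line 4: 'cot' -> no
  Line 5: 'cat' -> no
  Line 6: 'bed' -> no
Matching lines: []
Count: 0

0


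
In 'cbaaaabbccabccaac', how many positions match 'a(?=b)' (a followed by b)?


Lookahead 'a(?=b)' matches 'a' only when followed by 'b'.
String: 'cbaaaabbccabccaac'
Checking each position where char is 'a':
  pos 2: 'a' -> no (next='a')
  pos 3: 'a' -> no (next='a')
  pos 4: 'a' -> no (next='a')
  pos 5: 'a' -> MATCH (next='b')
  pos 10: 'a' -> MATCH (next='b')
  pos 14: 'a' -> no (next='a')
  pos 15: 'a' -> no (next='c')
Matching positions: [5, 10]
Count: 2

2


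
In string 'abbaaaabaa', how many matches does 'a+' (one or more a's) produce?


Pattern 'a+' matches one or more consecutive a's.
String: 'abbaaaabaa'
Scanning for runs of a:
  Match 1: 'a' (length 1)
  Match 2: 'aaaa' (length 4)
  Match 3: 'aa' (length 2)
Total matches: 3

3


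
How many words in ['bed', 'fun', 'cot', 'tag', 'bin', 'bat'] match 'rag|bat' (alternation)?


Alternation 'rag|bat' matches either 'rag' or 'bat'.
Checking each word:
  'bed' -> no
  'fun' -> no
  'cot' -> no
  'tag' -> no
  'bin' -> no
  'bat' -> MATCH
Matches: ['bat']
Count: 1

1


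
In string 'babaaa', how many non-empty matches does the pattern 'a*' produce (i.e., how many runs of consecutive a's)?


Pattern 'a*' matches zero or more a's. We want non-empty runs of consecutive a's.
String: 'babaaa'
Walking through the string to find runs of a's:
  Run 1: positions 1-1 -> 'a'
  Run 2: positions 3-5 -> 'aaa'
Non-empty runs found: ['a', 'aaa']
Count: 2

2


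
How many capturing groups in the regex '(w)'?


To count capturing groups, count each '(' that starts a group.
Pattern: '(w)'
Walking through the pattern:
  Position 0: '(' -> group #1
Total capturing groups: 1

1


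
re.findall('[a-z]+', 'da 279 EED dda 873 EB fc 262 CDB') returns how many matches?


Pattern '[a-z]+' finds one or more lowercase letters.
Text: 'da 279 EED dda 873 EB fc 262 CDB'
Scanning for matches:
  Match 1: 'da'
  Match 2: 'dda'
  Match 3: 'fc'
Total matches: 3

3


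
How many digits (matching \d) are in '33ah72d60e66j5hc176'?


\d matches any digit 0-9.
Scanning '33ah72d60e66j5hc176':
  pos 0: '3' -> DIGIT
  pos 1: '3' -> DIGIT
  pos 4: '7' -> DIGIT
  pos 5: '2' -> DIGIT
  pos 7: '6' -> DIGIT
  pos 8: '0' -> DIGIT
  pos 10: '6' -> DIGIT
  pos 11: '6' -> DIGIT
  pos 13: '5' -> DIGIT
  pos 16: '1' -> DIGIT
  pos 17: '7' -> DIGIT
  pos 18: '6' -> DIGIT
Digits found: ['3', '3', '7', '2', '6', '0', '6', '6', '5', '1', '7', '6']
Total: 12

12


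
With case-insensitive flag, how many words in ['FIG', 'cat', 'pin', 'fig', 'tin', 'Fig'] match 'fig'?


Case-insensitive matching: compare each word's lowercase form to 'fig'.
  'FIG' -> lower='fig' -> MATCH
  'cat' -> lower='cat' -> no
  'pin' -> lower='pin' -> no
  'fig' -> lower='fig' -> MATCH
  'tin' -> lower='tin' -> no
  'Fig' -> lower='fig' -> MATCH
Matches: ['FIG', 'fig', 'Fig']
Count: 3

3


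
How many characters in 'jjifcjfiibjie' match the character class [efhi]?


Character class [efhi] matches any of: {e, f, h, i}
Scanning string 'jjifcjfiibjie' character by character:
  pos 0: 'j' -> no
  pos 1: 'j' -> no
  pos 2: 'i' -> MATCH
  pos 3: 'f' -> MATCH
  pos 4: 'c' -> no
  pos 5: 'j' -> no
  pos 6: 'f' -> MATCH
  pos 7: 'i' -> MATCH
  pos 8: 'i' -> MATCH
  pos 9: 'b' -> no
  pos 10: 'j' -> no
  pos 11: 'i' -> MATCH
  pos 12: 'e' -> MATCH
Total matches: 7

7


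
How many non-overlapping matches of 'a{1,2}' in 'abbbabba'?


Pattern 'a{1,2}' matches between 1 and 2 consecutive a's (greedy).
String: 'abbbabba'
Finding runs of a's and applying greedy matching:
  Run at pos 0: 'a' (length 1)
  Run at pos 4: 'a' (length 1)
  Run at pos 7: 'a' (length 1)
Matches: ['a', 'a', 'a']
Count: 3

3


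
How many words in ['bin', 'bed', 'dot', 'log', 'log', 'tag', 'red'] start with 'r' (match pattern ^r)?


Pattern ^r anchors to start of word. Check which words begin with 'r':
  'bin' -> no
  'bed' -> no
  'dot' -> no
  'log' -> no
  'log' -> no
  'tag' -> no
  'red' -> MATCH (starts with 'r')
Matching words: ['red']
Count: 1

1


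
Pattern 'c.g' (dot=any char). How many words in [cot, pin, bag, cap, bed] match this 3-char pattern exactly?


Pattern 'c.g' means: starts with 'c', any single char, ends with 'g'.
Checking each word (must be exactly 3 chars):
  'cot' (len=3): no
  'pin' (len=3): no
  'bag' (len=3): no
  'cap' (len=3): no
  'bed' (len=3): no
Matching words: []
Total: 0

0


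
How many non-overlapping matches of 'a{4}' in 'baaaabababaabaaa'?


Pattern 'a{4}' matches exactly 4 consecutive a's (greedy, non-overlapping).
String: 'baaaabababaabaaa'
Scanning for runs of a's:
  Run at pos 1: 'aaaa' (length 4) -> 1 match(es)
  Run at pos 6: 'a' (length 1) -> 0 match(es)
  Run at pos 8: 'a' (length 1) -> 0 match(es)
  Run at pos 10: 'aa' (length 2) -> 0 match(es)
  Run at pos 13: 'aaa' (length 3) -> 0 match(es)
Matches found: ['aaaa']
Total: 1

1


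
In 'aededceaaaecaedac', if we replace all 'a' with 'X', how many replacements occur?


re.sub('a', 'X', text) replaces every occurrence of 'a' with 'X'.
Text: 'aededceaaaecaedac'
Scanning for 'a':
  pos 0: 'a' -> replacement #1
  pos 7: 'a' -> replacement #2
  pos 8: 'a' -> replacement #3
  pos 9: 'a' -> replacement #4
  pos 12: 'a' -> replacement #5
  pos 15: 'a' -> replacement #6
Total replacements: 6

6


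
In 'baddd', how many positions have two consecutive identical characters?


Looking for consecutive identical characters in 'baddd':
  pos 0-1: 'b' vs 'a' -> different
  pos 1-2: 'a' vs 'd' -> different
  pos 2-3: 'd' vs 'd' -> MATCH ('dd')
  pos 3-4: 'd' vs 'd' -> MATCH ('dd')
Consecutive identical pairs: ['dd', 'dd']
Count: 2

2


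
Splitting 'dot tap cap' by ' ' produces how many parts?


Splitting by ' ' breaks the string at each occurrence of the separator.
Text: 'dot tap cap'
Parts after split:
  Part 1: 'dot'
  Part 2: 'tap'
  Part 3: 'cap'
Total parts: 3

3


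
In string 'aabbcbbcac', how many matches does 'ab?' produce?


Pattern 'ab?' matches 'a' optionally followed by 'b'.
String: 'aabbcbbcac'
Scanning left to right for 'a' then checking next char:
  Match 1: 'a' (a not followed by b)
  Match 2: 'ab' (a followed by b)
  Match 3: 'a' (a not followed by b)
Total matches: 3

3


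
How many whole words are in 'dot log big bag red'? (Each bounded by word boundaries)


Word boundaries (\b) mark the start/end of each word.
Text: 'dot log big bag red'
Splitting by whitespace:
  Word 1: 'dot'
  Word 2: 'log'
  Word 3: 'big'
  Word 4: 'bag'
  Word 5: 'red'
Total whole words: 5

5


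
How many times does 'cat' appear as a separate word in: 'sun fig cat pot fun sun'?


Scanning each word for exact match 'cat':
  Word 1: 'sun' -> no
  Word 2: 'fig' -> no
  Word 3: 'cat' -> MATCH
  Word 4: 'pot' -> no
  Word 5: 'fun' -> no
  Word 6: 'sun' -> no
Total matches: 1

1


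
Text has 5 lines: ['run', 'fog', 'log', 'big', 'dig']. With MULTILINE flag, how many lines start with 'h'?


With MULTILINE flag, ^ matches the start of each line.
Lines: ['run', 'fog', 'log', 'big', 'dig']
Checking which lines start with 'h':
  Line 1: 'run' -> no
  Line 2: 'fog' -> no
  Line 3: 'log' -> no
  Line 4: 'big' -> no
  Line 5: 'dig' -> no
Matching lines: []
Count: 0

0


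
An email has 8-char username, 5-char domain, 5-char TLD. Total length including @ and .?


An email address has format: username@domain.tld
Username length: 8
'@' character: 1
Domain length: 5
'.' character: 1
TLD length: 5
Total = 8 + 1 + 5 + 1 + 5 = 20

20


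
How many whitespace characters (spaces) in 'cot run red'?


\s matches whitespace characters (spaces, tabs, etc.).
Text: 'cot run red'
This text has 3 words separated by spaces.
Number of spaces = number of words - 1 = 3 - 1 = 2

2


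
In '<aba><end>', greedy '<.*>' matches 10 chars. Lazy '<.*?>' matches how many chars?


Greedy '<.*>' tries to match as MUCH as possible.
Lazy '<.*?>' tries to match as LITTLE as possible.

String: '<aba><end>'
Greedy '<.*>' starts at first '<' and extends to the LAST '>': '<aba><end>' (10 chars)
Lazy '<.*?>' starts at first '<' and stops at the FIRST '>': '<aba>' (5 chars)

5


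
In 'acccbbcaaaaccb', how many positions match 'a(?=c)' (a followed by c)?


Lookahead 'a(?=c)' matches 'a' only when followed by 'c'.
String: 'acccbbcaaaaccb'
Checking each position where char is 'a':
  pos 0: 'a' -> MATCH (next='c')
  pos 7: 'a' -> no (next='a')
  pos 8: 'a' -> no (next='a')
  pos 9: 'a' -> no (next='a')
  pos 10: 'a' -> MATCH (next='c')
Matching positions: [0, 10]
Count: 2

2


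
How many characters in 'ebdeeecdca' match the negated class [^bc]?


Negated class [^bc] matches any char NOT in {b, c}
Scanning 'ebdeeecdca':
  pos 0: 'e' -> MATCH
  pos 1: 'b' -> no (excluded)
  pos 2: 'd' -> MATCH
  pos 3: 'e' -> MATCH
  pos 4: 'e' -> MATCH
  pos 5: 'e' -> MATCH
  pos 6: 'c' -> no (excluded)
  pos 7: 'd' -> MATCH
  pos 8: 'c' -> no (excluded)
  pos 9: 'a' -> MATCH
Total matches: 7

7


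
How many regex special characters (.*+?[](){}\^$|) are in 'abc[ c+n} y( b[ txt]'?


Regex special characters are: . * + ? [ ] ( ) { } \ ^ $ |
Scanning 'abc[ c+n} y( b[ txt]':
  pos 3: '[' -> SPECIAL
  pos 6: '+' -> SPECIAL
  pos 8: '}' -> SPECIAL
  pos 11: '(' -> SPECIAL
  pos 14: '[' -> SPECIAL
  pos 19: ']' -> SPECIAL
Special chars found: ['[', '+', '}', '(', '[', ']']
Total: 6

6


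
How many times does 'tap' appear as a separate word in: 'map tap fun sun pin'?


Scanning each word for exact match 'tap':
  Word 1: 'map' -> no
  Word 2: 'tap' -> MATCH
  Word 3: 'fun' -> no
  Word 4: 'sun' -> no
  Word 5: 'pin' -> no
Total matches: 1

1


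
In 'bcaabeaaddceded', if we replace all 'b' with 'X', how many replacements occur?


re.sub('b', 'X', text) replaces every occurrence of 'b' with 'X'.
Text: 'bcaabeaaddceded'
Scanning for 'b':
  pos 0: 'b' -> replacement #1
  pos 4: 'b' -> replacement #2
Total replacements: 2

2


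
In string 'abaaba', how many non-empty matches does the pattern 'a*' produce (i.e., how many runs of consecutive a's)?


Pattern 'a*' matches zero or more a's. We want non-empty runs of consecutive a's.
String: 'abaaba'
Walking through the string to find runs of a's:
  Run 1: positions 0-0 -> 'a'
  Run 2: positions 2-3 -> 'aa'
  Run 3: positions 5-5 -> 'a'
Non-empty runs found: ['a', 'aa', 'a']
Count: 3

3


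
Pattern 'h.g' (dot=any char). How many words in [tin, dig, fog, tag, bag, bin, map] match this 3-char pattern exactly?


Pattern 'h.g' means: starts with 'h', any single char, ends with 'g'.
Checking each word (must be exactly 3 chars):
  'tin' (len=3): no
  'dig' (len=3): no
  'fog' (len=3): no
  'tag' (len=3): no
  'bag' (len=3): no
  'bin' (len=3): no
  'map' (len=3): no
Matching words: []
Total: 0

0


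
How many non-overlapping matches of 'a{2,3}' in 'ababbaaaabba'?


Pattern 'a{2,3}' matches between 2 and 3 consecutive a's (greedy).
String: 'ababbaaaabba'
Finding runs of a's and applying greedy matching:
  Run at pos 0: 'a' (length 1)
  Run at pos 2: 'a' (length 1)
  Run at pos 5: 'aaaa' (length 4)
  Run at pos 11: 'a' (length 1)
Matches: ['aaa']
Count: 1

1


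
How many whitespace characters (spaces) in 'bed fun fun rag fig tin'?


\s matches whitespace characters (spaces, tabs, etc.).
Text: 'bed fun fun rag fig tin'
This text has 6 words separated by spaces.
Number of spaces = number of words - 1 = 6 - 1 = 5

5


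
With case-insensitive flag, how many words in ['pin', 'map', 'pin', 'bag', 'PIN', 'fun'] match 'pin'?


Case-insensitive matching: compare each word's lowercase form to 'pin'.
  'pin' -> lower='pin' -> MATCH
  'map' -> lower='map' -> no
  'pin' -> lower='pin' -> MATCH
  'bag' -> lower='bag' -> no
  'PIN' -> lower='pin' -> MATCH
  'fun' -> lower='fun' -> no
Matches: ['pin', 'pin', 'PIN']
Count: 3

3


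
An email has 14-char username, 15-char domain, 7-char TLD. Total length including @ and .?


An email address has format: username@domain.tld
Username length: 14
'@' character: 1
Domain length: 15
'.' character: 1
TLD length: 7
Total = 14 + 1 + 15 + 1 + 7 = 38

38


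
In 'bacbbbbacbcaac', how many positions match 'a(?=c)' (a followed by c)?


Lookahead 'a(?=c)' matches 'a' only when followed by 'c'.
String: 'bacbbbbacbcaac'
Checking each position where char is 'a':
  pos 1: 'a' -> MATCH (next='c')
  pos 7: 'a' -> MATCH (next='c')
  pos 11: 'a' -> no (next='a')
  pos 12: 'a' -> MATCH (next='c')
Matching positions: [1, 7, 12]
Count: 3

3


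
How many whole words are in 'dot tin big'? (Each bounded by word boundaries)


Word boundaries (\b) mark the start/end of each word.
Text: 'dot tin big'
Splitting by whitespace:
  Word 1: 'dot'
  Word 2: 'tin'
  Word 3: 'big'
Total whole words: 3

3


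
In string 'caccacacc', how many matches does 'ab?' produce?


Pattern 'ab?' matches 'a' optionally followed by 'b'.
String: 'caccacacc'
Scanning left to right for 'a' then checking next char:
  Match 1: 'a' (a not followed by b)
  Match 2: 'a' (a not followed by b)
  Match 3: 'a' (a not followed by b)
Total matches: 3

3


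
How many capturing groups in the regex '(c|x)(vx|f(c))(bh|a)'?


To count capturing groups, count each '(' that starts a group.
Pattern: '(c|x)(vx|f(c))(bh|a)'
Walking through the pattern:
  Position 0: '(' -> group #1
  Position 5: '(' -> group #2
  Position 10: '(' -> group #3
  Position 14: '(' -> group #4
Total capturing groups: 4

4


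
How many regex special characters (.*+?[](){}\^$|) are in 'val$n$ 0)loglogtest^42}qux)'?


Regex special characters are: . * + ? [ ] ( ) { } \ ^ $ |
Scanning 'val$n$ 0)loglogtest^42}qux)':
  pos 3: '$' -> SPECIAL
  pos 5: '$' -> SPECIAL
  pos 8: ')' -> SPECIAL
  pos 19: '^' -> SPECIAL
  pos 22: '}' -> SPECIAL
  pos 26: ')' -> SPECIAL
Special chars found: ['$', '$', ')', '^', '}', ')']
Total: 6

6


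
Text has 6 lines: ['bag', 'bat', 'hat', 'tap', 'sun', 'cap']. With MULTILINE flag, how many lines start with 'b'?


With MULTILINE flag, ^ matches the start of each line.
Lines: ['bag', 'bat', 'hat', 'tap', 'sun', 'cap']
Checking which lines start with 'b':
  Line 1: 'bag' -> MATCH
  Line 2: 'bat' -> MATCH
  Line 3: 'hat' -> no
  Line 4: 'tap' -> no
  Line 5: 'sun' -> no
  Line 6: 'cap' -> no
Matching lines: ['bag', 'bat']
Count: 2

2


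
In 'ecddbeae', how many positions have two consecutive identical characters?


Looking for consecutive identical characters in 'ecddbeae':
  pos 0-1: 'e' vs 'c' -> different
  pos 1-2: 'c' vs 'd' -> different
  pos 2-3: 'd' vs 'd' -> MATCH ('dd')
  pos 3-4: 'd' vs 'b' -> different
  pos 4-5: 'b' vs 'e' -> different
  pos 5-6: 'e' vs 'a' -> different
  pos 6-7: 'a' vs 'e' -> different
Consecutive identical pairs: ['dd']
Count: 1

1


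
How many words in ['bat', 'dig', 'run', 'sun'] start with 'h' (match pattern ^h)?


Pattern ^h anchors to start of word. Check which words begin with 'h':
  'bat' -> no
  'dig' -> no
  'run' -> no
  'sun' -> no
Matching words: []
Count: 0

0


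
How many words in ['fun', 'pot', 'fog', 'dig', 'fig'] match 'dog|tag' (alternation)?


Alternation 'dog|tag' matches either 'dog' or 'tag'.
Checking each word:
  'fun' -> no
  'pot' -> no
  'fog' -> no
  'dig' -> no
  'fig' -> no
Matches: []
Count: 0

0


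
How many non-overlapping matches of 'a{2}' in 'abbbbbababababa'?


Pattern 'a{2}' matches exactly 2 consecutive a's (greedy, non-overlapping).
String: 'abbbbbababababa'
Scanning for runs of a's:
  Run at pos 0: 'a' (length 1) -> 0 match(es)
  Run at pos 6: 'a' (length 1) -> 0 match(es)
  Run at pos 8: 'a' (length 1) -> 0 match(es)
  Run at pos 10: 'a' (length 1) -> 0 match(es)
  Run at pos 12: 'a' (length 1) -> 0 match(es)
  Run at pos 14: 'a' (length 1) -> 0 match(es)
Matches found: []
Total: 0

0


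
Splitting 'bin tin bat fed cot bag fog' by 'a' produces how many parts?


Splitting by 'a' breaks the string at each occurrence of the separator.
Text: 'bin tin bat fed cot bag fog'
Parts after split:
  Part 1: 'bin tin b'
  Part 2: 't fed cot b'
  Part 3: 'g fog'
Total parts: 3

3


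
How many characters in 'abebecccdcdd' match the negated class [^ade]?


Negated class [^ade] matches any char NOT in {a, d, e}
Scanning 'abebecccdcdd':
  pos 0: 'a' -> no (excluded)
  pos 1: 'b' -> MATCH
  pos 2: 'e' -> no (excluded)
  pos 3: 'b' -> MATCH
  pos 4: 'e' -> no (excluded)
  pos 5: 'c' -> MATCH
  pos 6: 'c' -> MATCH
  pos 7: 'c' -> MATCH
  pos 8: 'd' -> no (excluded)
  pos 9: 'c' -> MATCH
  pos 10: 'd' -> no (excluded)
  pos 11: 'd' -> no (excluded)
Total matches: 6

6


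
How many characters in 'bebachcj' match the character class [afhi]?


Character class [afhi] matches any of: {a, f, h, i}
Scanning string 'bebachcj' character by character:
  pos 0: 'b' -> no
  pos 1: 'e' -> no
  pos 2: 'b' -> no
  pos 3: 'a' -> MATCH
  pos 4: 'c' -> no
  pos 5: 'h' -> MATCH
  pos 6: 'c' -> no
  pos 7: 'j' -> no
Total matches: 2

2


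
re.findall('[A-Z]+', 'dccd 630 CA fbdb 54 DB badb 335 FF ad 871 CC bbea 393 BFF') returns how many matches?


Pattern '[A-Z]+' finds one or more uppercase letters.
Text: 'dccd 630 CA fbdb 54 DB badb 335 FF ad 871 CC bbea 393 BFF'
Scanning for matches:
  Match 1: 'CA'
  Match 2: 'DB'
  Match 3: 'FF'
  Match 4: 'CC'
  Match 5: 'BFF'
Total matches: 5

5


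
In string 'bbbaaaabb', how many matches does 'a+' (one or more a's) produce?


Pattern 'a+' matches one or more consecutive a's.
String: 'bbbaaaabb'
Scanning for runs of a:
  Match 1: 'aaaa' (length 4)
Total matches: 1

1


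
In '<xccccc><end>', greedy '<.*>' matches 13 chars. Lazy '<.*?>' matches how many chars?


Greedy '<.*>' tries to match as MUCH as possible.
Lazy '<.*?>' tries to match as LITTLE as possible.

String: '<xccccc><end>'
Greedy '<.*>' starts at first '<' and extends to the LAST '>': '<xccccc><end>' (13 chars)
Lazy '<.*?>' starts at first '<' and stops at the FIRST '>': '<xccccc>' (8 chars)

8


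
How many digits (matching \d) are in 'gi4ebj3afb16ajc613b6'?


\d matches any digit 0-9.
Scanning 'gi4ebj3afb16ajc613b6':
  pos 2: '4' -> DIGIT
  pos 6: '3' -> DIGIT
  pos 10: '1' -> DIGIT
  pos 11: '6' -> DIGIT
  pos 15: '6' -> DIGIT
  pos 16: '1' -> DIGIT
  pos 17: '3' -> DIGIT
  pos 19: '6' -> DIGIT
Digits found: ['4', '3', '1', '6', '6', '1', '3', '6']
Total: 8

8


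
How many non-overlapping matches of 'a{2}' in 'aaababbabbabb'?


Pattern 'a{2}' matches exactly 2 consecutive a's (greedy, non-overlapping).
String: 'aaababbabbabb'
Scanning for runs of a's:
  Run at pos 0: 'aaa' (length 3) -> 1 match(es)
  Run at pos 4: 'a' (length 1) -> 0 match(es)
  Run at pos 7: 'a' (length 1) -> 0 match(es)
  Run at pos 10: 'a' (length 1) -> 0 match(es)
Matches found: ['aa']
Total: 1

1


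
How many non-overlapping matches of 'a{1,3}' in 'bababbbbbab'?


Pattern 'a{1,3}' matches between 1 and 3 consecutive a's (greedy).
String: 'bababbbbbab'
Finding runs of a's and applying greedy matching:
  Run at pos 1: 'a' (length 1)
  Run at pos 3: 'a' (length 1)
  Run at pos 9: 'a' (length 1)
Matches: ['a', 'a', 'a']
Count: 3

3


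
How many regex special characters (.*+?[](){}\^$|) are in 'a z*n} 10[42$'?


Regex special characters are: . * + ? [ ] ( ) { } \ ^ $ |
Scanning 'a z*n} 10[42$':
  pos 3: '*' -> SPECIAL
  pos 5: '}' -> SPECIAL
  pos 9: '[' -> SPECIAL
  pos 12: '$' -> SPECIAL
Special chars found: ['*', '}', '[', '$']
Total: 4

4


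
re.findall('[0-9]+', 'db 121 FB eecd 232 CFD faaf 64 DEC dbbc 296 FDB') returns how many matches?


Pattern '[0-9]+' finds one or more digits.
Text: 'db 121 FB eecd 232 CFD faaf 64 DEC dbbc 296 FDB'
Scanning for matches:
  Match 1: '121'
  Match 2: '232'
  Match 3: '64'
  Match 4: '296'
Total matches: 4

4


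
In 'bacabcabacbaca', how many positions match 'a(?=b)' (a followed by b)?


Lookahead 'a(?=b)' matches 'a' only when followed by 'b'.
String: 'bacabcabacbaca'
Checking each position where char is 'a':
  pos 1: 'a' -> no (next='c')
  pos 3: 'a' -> MATCH (next='b')
  pos 6: 'a' -> MATCH (next='b')
  pos 8: 'a' -> no (next='c')
  pos 11: 'a' -> no (next='c')
Matching positions: [3, 6]
Count: 2

2


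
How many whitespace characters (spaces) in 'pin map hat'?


\s matches whitespace characters (spaces, tabs, etc.).
Text: 'pin map hat'
This text has 3 words separated by spaces.
Number of spaces = number of words - 1 = 3 - 1 = 2

2


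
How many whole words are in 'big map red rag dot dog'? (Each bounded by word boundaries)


Word boundaries (\b) mark the start/end of each word.
Text: 'big map red rag dot dog'
Splitting by whitespace:
  Word 1: 'big'
  Word 2: 'map'
  Word 3: 'red'
  Word 4: 'rag'
  Word 5: 'dot'
  Word 6: 'dog'
Total whole words: 6

6


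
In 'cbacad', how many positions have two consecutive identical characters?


Looking for consecutive identical characters in 'cbacad':
  pos 0-1: 'c' vs 'b' -> different
  pos 1-2: 'b' vs 'a' -> different
  pos 2-3: 'a' vs 'c' -> different
  pos 3-4: 'c' vs 'a' -> different
  pos 4-5: 'a' vs 'd' -> different
Consecutive identical pairs: []
Count: 0

0


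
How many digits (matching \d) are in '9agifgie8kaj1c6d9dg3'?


\d matches any digit 0-9.
Scanning '9agifgie8kaj1c6d9dg3':
  pos 0: '9' -> DIGIT
  pos 8: '8' -> DIGIT
  pos 12: '1' -> DIGIT
  pos 14: '6' -> DIGIT
  pos 16: '9' -> DIGIT
  pos 19: '3' -> DIGIT
Digits found: ['9', '8', '1', '6', '9', '3']
Total: 6

6


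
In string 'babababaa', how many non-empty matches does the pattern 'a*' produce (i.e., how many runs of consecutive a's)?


Pattern 'a*' matches zero or more a's. We want non-empty runs of consecutive a's.
String: 'babababaa'
Walking through the string to find runs of a's:
  Run 1: positions 1-1 -> 'a'
  Run 2: positions 3-3 -> 'a'
  Run 3: positions 5-5 -> 'a'
  Run 4: positions 7-8 -> 'aa'
Non-empty runs found: ['a', 'a', 'a', 'aa']
Count: 4

4


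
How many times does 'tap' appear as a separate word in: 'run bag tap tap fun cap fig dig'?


Scanning each word for exact match 'tap':
  Word 1: 'run' -> no
  Word 2: 'bag' -> no
  Word 3: 'tap' -> MATCH
  Word 4: 'tap' -> MATCH
  Word 5: 'fun' -> no
  Word 6: 'cap' -> no
  Word 7: 'fig' -> no
  Word 8: 'dig' -> no
Total matches: 2

2


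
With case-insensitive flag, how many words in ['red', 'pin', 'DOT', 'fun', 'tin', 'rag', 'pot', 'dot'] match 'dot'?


Case-insensitive matching: compare each word's lowercase form to 'dot'.
  'red' -> lower='red' -> no
  'pin' -> lower='pin' -> no
  'DOT' -> lower='dot' -> MATCH
  'fun' -> lower='fun' -> no
  'tin' -> lower='tin' -> no
  'rag' -> lower='rag' -> no
  'pot' -> lower='pot' -> no
  'dot' -> lower='dot' -> MATCH
Matches: ['DOT', 'dot']
Count: 2

2


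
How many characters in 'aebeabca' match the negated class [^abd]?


Negated class [^abd] matches any char NOT in {a, b, d}
Scanning 'aebeabca':
  pos 0: 'a' -> no (excluded)
  pos 1: 'e' -> MATCH
  pos 2: 'b' -> no (excluded)
  pos 3: 'e' -> MATCH
  pos 4: 'a' -> no (excluded)
  pos 5: 'b' -> no (excluded)
  pos 6: 'c' -> MATCH
  pos 7: 'a' -> no (excluded)
Total matches: 3

3


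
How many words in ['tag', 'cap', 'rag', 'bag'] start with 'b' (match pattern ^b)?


Pattern ^b anchors to start of word. Check which words begin with 'b':
  'tag' -> no
  'cap' -> no
  'rag' -> no
  'bag' -> MATCH (starts with 'b')
Matching words: ['bag']
Count: 1

1


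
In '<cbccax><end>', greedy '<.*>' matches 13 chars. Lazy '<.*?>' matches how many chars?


Greedy '<.*>' tries to match as MUCH as possible.
Lazy '<.*?>' tries to match as LITTLE as possible.

String: '<cbccax><end>'
Greedy '<.*>' starts at first '<' and extends to the LAST '>': '<cbccax><end>' (13 chars)
Lazy '<.*?>' starts at first '<' and stops at the FIRST '>': '<cbccax>' (8 chars)

8


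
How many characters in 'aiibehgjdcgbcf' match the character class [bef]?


Character class [bef] matches any of: {b, e, f}
Scanning string 'aiibehgjdcgbcf' character by character:
  pos 0: 'a' -> no
  pos 1: 'i' -> no
  pos 2: 'i' -> no
  pos 3: 'b' -> MATCH
  pos 4: 'e' -> MATCH
  pos 5: 'h' -> no
  pos 6: 'g' -> no
  pos 7: 'j' -> no
  pos 8: 'd' -> no
  pos 9: 'c' -> no
  pos 10: 'g' -> no
  pos 11: 'b' -> MATCH
  pos 12: 'c' -> no
  pos 13: 'f' -> MATCH
Total matches: 4

4


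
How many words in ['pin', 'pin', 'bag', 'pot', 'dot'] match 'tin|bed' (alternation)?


Alternation 'tin|bed' matches either 'tin' or 'bed'.
Checking each word:
  'pin' -> no
  'pin' -> no
  'bag' -> no
  'pot' -> no
  'dot' -> no
Matches: []
Count: 0

0


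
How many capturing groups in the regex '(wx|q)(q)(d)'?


To count capturing groups, count each '(' that starts a group.
Pattern: '(wx|q)(q)(d)'
Walking through the pattern:
  Position 0: '(' -> group #1
  Position 6: '(' -> group #2
  Position 9: '(' -> group #3
Total capturing groups: 3

3


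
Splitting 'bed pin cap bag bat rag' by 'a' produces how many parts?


Splitting by 'a' breaks the string at each occurrence of the separator.
Text: 'bed pin cap bag bat rag'
Parts after split:
  Part 1: 'bed pin c'
  Part 2: 'p b'
  Part 3: 'g b'
  Part 4: 't r'
  Part 5: 'g'
Total parts: 5

5


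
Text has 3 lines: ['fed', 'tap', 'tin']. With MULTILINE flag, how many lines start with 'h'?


With MULTILINE flag, ^ matches the start of each line.
Lines: ['fed', 'tap', 'tin']
Checking which lines start with 'h':
  Line 1: 'fed' -> no
  Line 2: 'tap' -> no
  Line 3: 'tin' -> no
Matching lines: []
Count: 0

0


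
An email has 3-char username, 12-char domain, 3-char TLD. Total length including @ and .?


An email address has format: username@domain.tld
Username length: 3
'@' character: 1
Domain length: 12
'.' character: 1
TLD length: 3
Total = 3 + 1 + 12 + 1 + 3 = 20

20


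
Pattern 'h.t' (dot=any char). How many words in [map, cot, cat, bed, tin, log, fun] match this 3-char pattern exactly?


Pattern 'h.t' means: starts with 'h', any single char, ends with 't'.
Checking each word (must be exactly 3 chars):
  'map' (len=3): no
  'cot' (len=3): no
  'cat' (len=3): no
  'bed' (len=3): no
  'tin' (len=3): no
  'log' (len=3): no
  'fun' (len=3): no
Matching words: []
Total: 0

0


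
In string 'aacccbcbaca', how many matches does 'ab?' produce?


Pattern 'ab?' matches 'a' optionally followed by 'b'.
String: 'aacccbcbaca'
Scanning left to right for 'a' then checking next char:
  Match 1: 'a' (a not followed by b)
  Match 2: 'a' (a not followed by b)
  Match 3: 'a' (a not followed by b)
  Match 4: 'a' (a not followed by b)
Total matches: 4

4


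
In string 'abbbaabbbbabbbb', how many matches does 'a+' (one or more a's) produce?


Pattern 'a+' matches one or more consecutive a's.
String: 'abbbaabbbbabbbb'
Scanning for runs of a:
  Match 1: 'a' (length 1)
  Match 2: 'aa' (length 2)
  Match 3: 'a' (length 1)
Total matches: 3

3


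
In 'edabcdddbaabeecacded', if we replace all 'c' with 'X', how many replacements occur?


re.sub('c', 'X', text) replaces every occurrence of 'c' with 'X'.
Text: 'edabcdddbaabeecacded'
Scanning for 'c':
  pos 4: 'c' -> replacement #1
  pos 14: 'c' -> replacement #2
  pos 16: 'c' -> replacement #3
Total replacements: 3

3


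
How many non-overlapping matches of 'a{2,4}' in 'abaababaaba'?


Pattern 'a{2,4}' matches between 2 and 4 consecutive a's (greedy).
String: 'abaababaaba'
Finding runs of a's and applying greedy matching:
  Run at pos 0: 'a' (length 1)
  Run at pos 2: 'aa' (length 2)
  Run at pos 5: 'a' (length 1)
  Run at pos 7: 'aa' (length 2)
  Run at pos 10: 'a' (length 1)
Matches: ['aa', 'aa']
Count: 2

2


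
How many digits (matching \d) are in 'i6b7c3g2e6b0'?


\d matches any digit 0-9.
Scanning 'i6b7c3g2e6b0':
  pos 1: '6' -> DIGIT
  pos 3: '7' -> DIGIT
  pos 5: '3' -> DIGIT
  pos 7: '2' -> DIGIT
  pos 9: '6' -> DIGIT
  pos 11: '0' -> DIGIT
Digits found: ['6', '7', '3', '2', '6', '0']
Total: 6

6


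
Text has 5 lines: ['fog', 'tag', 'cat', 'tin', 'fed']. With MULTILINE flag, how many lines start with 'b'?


With MULTILINE flag, ^ matches the start of each line.
Lines: ['fog', 'tag', 'cat', 'tin', 'fed']
Checking which lines start with 'b':
  Line 1: 'fog' -> no
  Line 2: 'tag' -> no
  Line 3: 'cat' -> no
  Line 4: 'tin' -> no
  Line 5: 'fed' -> no
Matching lines: []
Count: 0

0


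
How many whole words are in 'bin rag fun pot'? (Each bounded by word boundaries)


Word boundaries (\b) mark the start/end of each word.
Text: 'bin rag fun pot'
Splitting by whitespace:
  Word 1: 'bin'
  Word 2: 'rag'
  Word 3: 'fun'
  Word 4: 'pot'
Total whole words: 4

4


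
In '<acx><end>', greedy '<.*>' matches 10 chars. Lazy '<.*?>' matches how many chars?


Greedy '<.*>' tries to match as MUCH as possible.
Lazy '<.*?>' tries to match as LITTLE as possible.

String: '<acx><end>'
Greedy '<.*>' starts at first '<' and extends to the LAST '>': '<acx><end>' (10 chars)
Lazy '<.*?>' starts at first '<' and stops at the FIRST '>': '<acx>' (5 chars)

5


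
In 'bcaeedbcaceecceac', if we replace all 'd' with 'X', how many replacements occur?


re.sub('d', 'X', text) replaces every occurrence of 'd' with 'X'.
Text: 'bcaeedbcaceecceac'
Scanning for 'd':
  pos 5: 'd' -> replacement #1
Total replacements: 1

1


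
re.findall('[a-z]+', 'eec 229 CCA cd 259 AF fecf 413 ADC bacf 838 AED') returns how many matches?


Pattern '[a-z]+' finds one or more lowercase letters.
Text: 'eec 229 CCA cd 259 AF fecf 413 ADC bacf 838 AED'
Scanning for matches:
  Match 1: 'eec'
  Match 2: 'cd'
  Match 3: 'fecf'
  Match 4: 'bacf'
Total matches: 4

4


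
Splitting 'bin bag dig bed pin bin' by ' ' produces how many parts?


Splitting by ' ' breaks the string at each occurrence of the separator.
Text: 'bin bag dig bed pin bin'
Parts after split:
  Part 1: 'bin'
  Part 2: 'bag'
  Part 3: 'dig'
  Part 4: 'bed'
  Part 5: 'pin'
  Part 6: 'bin'
Total parts: 6

6


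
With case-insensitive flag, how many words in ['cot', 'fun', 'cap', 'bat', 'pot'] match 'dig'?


Case-insensitive matching: compare each word's lowercase form to 'dig'.
  'cot' -> lower='cot' -> no
  'fun' -> lower='fun' -> no
  'cap' -> lower='cap' -> no
  'bat' -> lower='bat' -> no
  'pot' -> lower='pot' -> no
Matches: []
Count: 0

0


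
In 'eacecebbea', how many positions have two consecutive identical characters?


Looking for consecutive identical characters in 'eacecebbea':
  pos 0-1: 'e' vs 'a' -> different
  pos 1-2: 'a' vs 'c' -> different
  pos 2-3: 'c' vs 'e' -> different
  pos 3-4: 'e' vs 'c' -> different
  pos 4-5: 'c' vs 'e' -> different
  pos 5-6: 'e' vs 'b' -> different
  pos 6-7: 'b' vs 'b' -> MATCH ('bb')
  pos 7-8: 'b' vs 'e' -> different
  pos 8-9: 'e' vs 'a' -> different
Consecutive identical pairs: ['bb']
Count: 1

1


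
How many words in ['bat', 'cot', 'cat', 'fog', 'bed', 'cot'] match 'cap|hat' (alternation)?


Alternation 'cap|hat' matches either 'cap' or 'hat'.
Checking each word:
  'bat' -> no
  'cot' -> no
  'cat' -> no
  'fog' -> no
  'bed' -> no
  'cot' -> no
Matches: []
Count: 0

0


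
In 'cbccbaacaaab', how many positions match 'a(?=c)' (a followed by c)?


Lookahead 'a(?=c)' matches 'a' only when followed by 'c'.
String: 'cbccbaacaaab'
Checking each position where char is 'a':
  pos 5: 'a' -> no (next='a')
  pos 6: 'a' -> MATCH (next='c')
  pos 8: 'a' -> no (next='a')
  pos 9: 'a' -> no (next='a')
  pos 10: 'a' -> no (next='b')
Matching positions: [6]
Count: 1

1


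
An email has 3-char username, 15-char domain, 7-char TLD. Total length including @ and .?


An email address has format: username@domain.tld
Username length: 3
'@' character: 1
Domain length: 15
'.' character: 1
TLD length: 7
Total = 3 + 1 + 15 + 1 + 7 = 27

27


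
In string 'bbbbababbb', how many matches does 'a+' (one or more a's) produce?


Pattern 'a+' matches one or more consecutive a's.
String: 'bbbbababbb'
Scanning for runs of a:
  Match 1: 'a' (length 1)
  Match 2: 'a' (length 1)
Total matches: 2

2


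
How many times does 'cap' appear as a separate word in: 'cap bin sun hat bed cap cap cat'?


Scanning each word for exact match 'cap':
  Word 1: 'cap' -> MATCH
  Word 2: 'bin' -> no
  Word 3: 'sun' -> no
  Word 4: 'hat' -> no
  Word 5: 'bed' -> no
  Word 6: 'cap' -> MATCH
  Word 7: 'cap' -> MATCH
  Word 8: 'cat' -> no
Total matches: 3

3


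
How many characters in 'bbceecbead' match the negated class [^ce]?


Negated class [^ce] matches any char NOT in {c, e}
Scanning 'bbceecbead':
  pos 0: 'b' -> MATCH
  pos 1: 'b' -> MATCH
  pos 2: 'c' -> no (excluded)
  pos 3: 'e' -> no (excluded)
  pos 4: 'e' -> no (excluded)
  pos 5: 'c' -> no (excluded)
  pos 6: 'b' -> MATCH
  pos 7: 'e' -> no (excluded)
  pos 8: 'a' -> MATCH
  pos 9: 'd' -> MATCH
Total matches: 5

5


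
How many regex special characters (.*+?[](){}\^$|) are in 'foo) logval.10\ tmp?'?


Regex special characters are: . * + ? [ ] ( ) { } \ ^ $ |
Scanning 'foo) logval.10\ tmp?':
  pos 3: ')' -> SPECIAL
  pos 11: '.' -> SPECIAL
  pos 14: '\' -> SPECIAL
  pos 19: '?' -> SPECIAL
Special chars found: [')', '.', '\\', '?']
Total: 4

4


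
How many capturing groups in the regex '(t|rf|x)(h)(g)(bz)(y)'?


To count capturing groups, count each '(' that starts a group.
Pattern: '(t|rf|x)(h)(g)(bz)(y)'
Walking through the pattern:
  Position 0: '(' -> group #1
  Position 8: '(' -> group #2
  Position 11: '(' -> group #3
  Position 14: '(' -> group #4
  Position 18: '(' -> group #5
Total capturing groups: 5

5


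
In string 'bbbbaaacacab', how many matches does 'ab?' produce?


Pattern 'ab?' matches 'a' optionally followed by 'b'.
String: 'bbbbaaacacab'
Scanning left to right for 'a' then checking next char:
  Match 1: 'a' (a not followed by b)
  Match 2: 'a' (a not followed by b)
  Match 3: 'a' (a not followed by b)
  Match 4: 'a' (a not followed by b)
  Match 5: 'ab' (a followed by b)
Total matches: 5

5


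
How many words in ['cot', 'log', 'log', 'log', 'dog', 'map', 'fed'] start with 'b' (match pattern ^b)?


Pattern ^b anchors to start of word. Check which words begin with 'b':
  'cot' -> no
  'log' -> no
  'log' -> no
  'log' -> no
  'dog' -> no
  'map' -> no
  'fed' -> no
Matching words: []
Count: 0

0


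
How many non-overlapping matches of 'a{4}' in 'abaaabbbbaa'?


Pattern 'a{4}' matches exactly 4 consecutive a's (greedy, non-overlapping).
String: 'abaaabbbbaa'
Scanning for runs of a's:
  Run at pos 0: 'a' (length 1) -> 0 match(es)
  Run at pos 2: 'aaa' (length 3) -> 0 match(es)
  Run at pos 9: 'aa' (length 2) -> 0 match(es)
Matches found: []
Total: 0

0


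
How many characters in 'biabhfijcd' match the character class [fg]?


Character class [fg] matches any of: {f, g}
Scanning string 'biabhfijcd' character by character:
  pos 0: 'b' -> no
  pos 1: 'i' -> no
  pos 2: 'a' -> no
  pos 3: 'b' -> no
  pos 4: 'h' -> no
  pos 5: 'f' -> MATCH
  pos 6: 'i' -> no
  pos 7: 'j' -> no
  pos 8: 'c' -> no
  pos 9: 'd' -> no
Total matches: 1

1
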